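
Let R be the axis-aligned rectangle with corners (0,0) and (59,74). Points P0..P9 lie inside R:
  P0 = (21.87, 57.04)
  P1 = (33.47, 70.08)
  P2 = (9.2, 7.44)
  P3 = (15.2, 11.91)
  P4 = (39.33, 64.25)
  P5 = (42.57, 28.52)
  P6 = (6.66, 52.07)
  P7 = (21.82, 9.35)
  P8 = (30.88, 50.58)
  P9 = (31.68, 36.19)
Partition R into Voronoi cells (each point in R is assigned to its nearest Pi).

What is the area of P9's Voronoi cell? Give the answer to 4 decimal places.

Area of P9's cell: 434.9711

1. box [0,59]×[0,74]: [(0, 0) (59, 0) (59, 74) (0, 74)]
2. ⊥bis P9·P0 via (26.775,46.615): [(0, 34.0173) (0, 0) (59, 0) (59, 61.777)]  |A|=2825.9302
3. ⊥bis P9·P1 via (32.575,53.135): [(39.8193, 52.7524) (0, 34.0173) (0, 0) (59, 0) (59, 51.7393)]  |A|=2729.665
4. ⊥bis P9·P2 via (20.44,21.815): [(39.8193, 52.7524) (3.0182, 35.4373) (48.3395, 0) (59, 0) (59, 51.7393)]  |A|=1821.8177
5. ⊥bis P9·P3 via (23.44,24.05): [(39.8193, 52.7524) (5.1708, 36.4502) (58.8729, 0) (59, 0) (59, 51.7393)]  |A|=1568.7532
6. ⊥bis P9·P4 via (35.505,50.22): [(34.8288, 50.4043) (5.1708, 36.4502) (58.8729, 0) (59, 0) (59, 43.8146)]  |A|=1447.9318
7. ⊥bis P9·P5 via (37.125,32.355): [(47.4198, 46.9717) (34.8288, 50.4043) (5.1708, 36.4502) (28.7413, 20.4517)]  |A|=600.7083
8. ⊥bis P9·P6 via (19.17,44.13): [(47.4198, 46.9717) (34.8288, 50.4043) (18.1808, 42.5714) (11.5483, 32.1215) (28.7413, 20.4517)]  |A|=553.0315
9. ⊥bis P9·P7 via (26.75,22.77): [(29.6292, 21.7123) (47.4198, 46.9717) (34.8288, 50.4043) (18.1808, 42.5714) (11.5483, 32.1215) (23.6456, 23.9104)]  |A|=548.2844
10. ⊥bis P9·P8 via (31.28,43.385): [(29.6292, 21.7123) (45.4484, 44.1727) (18.3865, 42.6682) (18.1808, 42.5714) (11.5483, 32.1215) (23.6456, 23.9104)]  |A|=434.9711
11. canonical 6-gon: [(29.6292, 21.7123) (45.4484, 44.1727) (18.3865, 42.6682) (18.1808, 42.5714) (11.5483, 32.1215) (23.6456, 23.9104)]
12. shoelace: 434.9711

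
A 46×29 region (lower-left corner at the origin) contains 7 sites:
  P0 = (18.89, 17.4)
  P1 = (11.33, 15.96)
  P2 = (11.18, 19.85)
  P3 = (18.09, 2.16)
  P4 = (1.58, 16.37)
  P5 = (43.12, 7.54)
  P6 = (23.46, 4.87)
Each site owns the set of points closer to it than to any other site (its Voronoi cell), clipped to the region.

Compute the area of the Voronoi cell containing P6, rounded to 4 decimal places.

1. box [0,46]×[0,29]: [(0, 0) (46, 0) (46, 29) (0, 29)]
2. ⊥bis P6·P0 via (21.175,11.135): [(0, 3.412) (0, 0) (46, 0) (46, 20.1893)]  |A|=542.8286
3. ⊥bis P6·P1 via (17.395,10.415): [(16.4916, 9.4268) (7.873, 0) (46, 0) (46, 20.1893)]  |A|=477.5859
4. ⊥bis P6·P2 via (17.32,12.36): [(16.4916, 9.4268) (7.873, 0) (46, 0) (46, 20.1893)]  |A|=477.5859
5. ⊥bis P6·P3 via (20.775,3.515): [(17.5895, 9.8273) (22.5489, 0) (46, 0) (46, 20.1893)]  |A|=402.0245
6. ⊥bis P6·P4 via (12.52,10.62): [(17.5895, 9.8273) (22.5489, 0) (46, 0) (46, 20.1893)]  |A|=402.0245
7. ⊥bis P6·P5 via (33.29,6.205): [(32.0803, 15.1124) (17.5895, 9.8273) (22.5489, 0) (34.1327, 0)]  |A|=171.8381
8. canonical 4-gon: [(32.0803, 15.1124) (17.5895, 9.8273) (22.5489, 0) (34.1327, 0)]
9. shoelace: 171.8381

Area of P6's cell: 171.8381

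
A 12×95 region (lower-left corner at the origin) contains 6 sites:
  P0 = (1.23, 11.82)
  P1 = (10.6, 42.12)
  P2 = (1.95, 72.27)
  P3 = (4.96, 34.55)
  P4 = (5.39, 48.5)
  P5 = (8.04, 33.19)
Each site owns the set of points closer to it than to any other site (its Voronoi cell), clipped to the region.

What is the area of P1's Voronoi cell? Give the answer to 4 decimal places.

1. box [0,12]×[0,95]: [(0, 0) (12, 0) (12, 95) (0, 95)]
2. ⊥bis P1·P0 via (5.915,26.97): [(0, 28.7992) (12, 25.0883) (12, 95) (0, 95)]  |A|=816.6754
3. ⊥bis P1·P2 via (6.275,57.195): [(0, 55.3947) (0, 28.7992) (12, 25.0883) (12, 58.8375)]  |A|=362.0687
4. ⊥bis P1·P3 via (7.78,38.335): [(0, 55.3947) (0, 44.1315) (12, 35.1909) (12, 58.8375)]  |A|=209.459
5. ⊥bis P1·P4 via (7.995,45.31): [(3.426, 41.5789) (12, 35.1909) (12, 48.5805)]  |A|=57.4012
6. ⊥bis P1·P5 via (9.32,37.655): [(3.426, 41.5789) (8.3004, 37.9473) (12, 36.8867) (12, 48.5805)]  |A|=54.2643
7. canonical 4-gon: [(3.426, 41.5789) (8.3004, 37.9473) (12, 36.8867) (12, 48.5805)]
8. shoelace: 54.2643

Area of P1's cell: 54.2643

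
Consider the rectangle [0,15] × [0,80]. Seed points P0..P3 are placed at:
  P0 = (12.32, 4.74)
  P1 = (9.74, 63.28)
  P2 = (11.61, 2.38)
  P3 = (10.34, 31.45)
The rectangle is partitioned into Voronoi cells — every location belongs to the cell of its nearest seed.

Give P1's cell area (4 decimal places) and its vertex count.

Area of P1's cell: 490.2432 (4 vertices)

1. box [0,15]×[0,80]: [(0, 0) (15, 0) (15, 80) (0, 80)]
2. ⊥bis P1·P0 via (11.03,34.01): [(0, 33.5239) (15, 34.185) (15, 80) (0, 80)]  |A|=692.1836
3. ⊥bis P1·P2 via (10.675,32.83): [(0, 33.5239) (15, 34.185) (15, 80) (0, 80)]  |A|=692.1836
4. ⊥bis P1·P3 via (10.04,47.365): [(0, 47.1757) (15, 47.4585) (15, 80) (0, 80)]  |A|=490.2432
5. canonical 4-gon: [(0, 47.1757) (15, 47.4585) (15, 80) (0, 80)]
6. shoelace: 490.2432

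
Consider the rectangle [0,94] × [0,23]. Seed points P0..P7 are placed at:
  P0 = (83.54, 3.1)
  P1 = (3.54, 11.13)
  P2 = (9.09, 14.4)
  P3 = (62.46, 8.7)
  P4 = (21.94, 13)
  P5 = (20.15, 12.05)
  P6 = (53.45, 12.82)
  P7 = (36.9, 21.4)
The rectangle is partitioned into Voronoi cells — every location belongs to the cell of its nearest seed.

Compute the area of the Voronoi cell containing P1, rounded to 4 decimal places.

1. box [0,94]×[0,23]: [(0, 0) (94, 0) (94, 23) (0, 23)]
2. ⊥bis P1·P0 via (43.54,7.115): [(0, 0) (42.8258, 0) (45.1345, 23) (0, 23)]  |A|=1011.5433
3. ⊥bis P1·P2 via (6.315,12.765): [(0, 0) (13.836, 0) (0.2846, 23) (0, 23)]  |A|=162.3875
4. ⊥bis P1·P3 via (33,9.915): [(0, 0) (13.836, 0) (0.2846, 23) (0, 23)]  |A|=162.3875
5. ⊥bis P1·P4 via (12.74,12.065): [(0, 0) (13.836, 0) (0.2846, 23) (0, 23)]  |A|=162.3875
6. ⊥bis P1·P5 via (11.845,11.59): [(0, 0) (12.487, 0) (12.347, 2.5273) (0.2846, 23) (0, 23)]  |A|=160.6828
7. ⊥bis P1·P6 via (28.495,11.975): [(0, 0) (12.487, 0) (12.347, 2.5273) (0.2846, 23) (0, 23)]  |A|=160.6828
8. ⊥bis P1·P7 via (20.22,16.265): [(0, 0) (12.487, 0) (12.347, 2.5273) (0.2846, 23) (0, 23)]  |A|=160.6828
9. canonical 5-gon: [(0, 0) (12.487, 0) (12.347, 2.5273) (0.2846, 23) (0, 23)]
10. shoelace: 160.6828

Area of P1's cell: 160.6828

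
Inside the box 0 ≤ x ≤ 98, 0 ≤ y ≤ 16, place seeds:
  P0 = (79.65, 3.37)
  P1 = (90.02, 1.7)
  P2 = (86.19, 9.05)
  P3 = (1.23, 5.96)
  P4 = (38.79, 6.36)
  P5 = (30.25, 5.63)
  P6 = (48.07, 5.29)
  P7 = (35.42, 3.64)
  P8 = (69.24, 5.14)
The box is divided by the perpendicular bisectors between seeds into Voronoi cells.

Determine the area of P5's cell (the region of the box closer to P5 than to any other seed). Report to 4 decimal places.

1. box [0,98]×[0,16]: [(0, 0) (98, 0) (98, 16) (0, 16)]
2. ⊥bis P5·P0 via (54.95,4.5): [(0, 0) (54.7441, 0) (55.4761, 16) (0, 16)]  |A|=881.7619
3. ⊥bis P5·P1 via (60.135,3.665): [(0, 0) (54.7441, 0) (55.4761, 16) (0, 16)]  |A|=881.7619
4. ⊥bis P5·P2 via (58.22,7.34): [(0, 0) (54.7441, 0) (55.4761, 16) (0, 16)]  |A|=881.7619
5. ⊥bis P5·P3 via (15.74,5.795): [(15.6741, 0) (54.7441, 0) (55.4761, 16) (15.856, 16)]  |A|=629.5208
6. ⊥bis P5·P4 via (34.52,5.995): [(15.6741, 0) (35.0325, 0) (33.6648, 16) (15.856, 16)]  |A|=297.3366
7. ⊥bis P5·P6 via (39.16,5.46): [(15.6741, 0) (35.0325, 0) (33.6648, 16) (15.856, 16)]  |A|=297.3366
8. ⊥bis P5·P7 via (32.835,4.635): [(15.6741, 0) (31.0509, 0) (34.3089, 8.4643) (33.6648, 16) (15.856, 16)]  |A|=280.4863
9. ⊥bis P5·P8 via (49.745,5.385): [(15.6741, 0) (31.0509, 0) (34.3089, 8.4643) (33.6648, 16) (15.856, 16)]  |A|=280.4863
10. canonical 5-gon: [(15.6741, 0) (31.0509, 0) (34.3089, 8.4643) (33.6648, 16) (15.856, 16)]
11. shoelace: 280.4863

Area of P5's cell: 280.4863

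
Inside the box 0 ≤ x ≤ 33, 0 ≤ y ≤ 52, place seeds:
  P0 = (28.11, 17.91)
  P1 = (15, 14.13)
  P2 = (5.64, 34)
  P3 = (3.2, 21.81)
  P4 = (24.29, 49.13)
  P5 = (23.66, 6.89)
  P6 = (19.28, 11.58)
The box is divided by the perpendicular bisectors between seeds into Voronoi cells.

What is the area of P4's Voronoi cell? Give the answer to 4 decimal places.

1. box [0,33]×[0,52]: [(0, 0) (33, 0) (33, 52) (0, 52)]
2. ⊥bis P4·P0 via (26.2,33.52): [(0, 30.3142) (33, 34.352) (33, 52) (0, 52)]  |A|=649.0066
3. ⊥bis P4·P1 via (19.645,31.63): [(0, 36.8443) (16.8395, 32.3747) (33, 34.352) (33, 52) (0, 52)]  |A|=594.0248
4. ⊥bis P4·P2 via (14.965,41.565): [(21.9168, 32.9959) (33, 34.352) (33, 52) (6.4995, 52)]  |A|=349.6072
5. ⊥bis P4·P3 via (13.745,35.47): [(21.9168, 32.9959) (33, 34.352) (33, 52) (6.4995, 52)]  |A|=349.6072
6. ⊥bis P4·P5 via (23.975,28.01): [(21.9168, 32.9959) (33, 34.352) (33, 52) (6.4995, 52)]  |A|=349.6072
7. ⊥bis P4·P6 via (21.785,30.355): [(21.9168, 32.9959) (33, 34.352) (33, 52) (6.4995, 52)]  |A|=349.6072
8. canonical 4-gon: [(21.9168, 32.9959) (33, 34.352) (33, 52) (6.4995, 52)]
9. shoelace: 349.6072

Area of P4's cell: 349.6072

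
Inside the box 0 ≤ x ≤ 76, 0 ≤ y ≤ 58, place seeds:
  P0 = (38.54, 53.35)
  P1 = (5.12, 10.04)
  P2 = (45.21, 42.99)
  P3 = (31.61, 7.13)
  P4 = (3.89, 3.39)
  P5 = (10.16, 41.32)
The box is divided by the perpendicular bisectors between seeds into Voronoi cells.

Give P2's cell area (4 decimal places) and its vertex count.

1. box [0,76]×[0,58]: [(0, 0) (76, 0) (76, 58) (0, 58)]
2. ⊥bis P2·P0 via (41.875,48.17): [(0, 21.2099) (0, 0) (76, 0) (76, 58) (57.1432, 58)]  |A|=3356.8493
3. ⊥bis P2·P1 via (25.165,26.515): [(19.3082, 33.641) (46.9577, 0) (76, 0) (76, 58) (57.1432, 58)]  |A|=2362.2357
4. ⊥bis P2·P3 via (38.41,25.06): [(19.3082, 33.641) (20.9042, 31.6991) (76, 10.8039) (76, 58) (57.1432, 58)]  |A|=1604.3029
5. ⊥bis P2·P4 via (24.55,23.19): [(19.3082, 33.641) (20.9042, 31.6991) (76, 10.8039) (76, 58) (57.1432, 58)]  |A|=1604.3029
6. ⊥bis P2·P5 via (27.685,42.155): [(27.8293, 39.127) (28.3171, 28.8877) (76, 10.8039) (76, 58) (57.1432, 58)]  |A|=1554.3857
7. canonical 5-gon: [(27.8293, 39.127) (28.3171, 28.8877) (76, 10.8039) (76, 58) (57.1432, 58)]
8. shoelace: 1554.3857

Area of P2's cell: 1554.3857 (5 vertices)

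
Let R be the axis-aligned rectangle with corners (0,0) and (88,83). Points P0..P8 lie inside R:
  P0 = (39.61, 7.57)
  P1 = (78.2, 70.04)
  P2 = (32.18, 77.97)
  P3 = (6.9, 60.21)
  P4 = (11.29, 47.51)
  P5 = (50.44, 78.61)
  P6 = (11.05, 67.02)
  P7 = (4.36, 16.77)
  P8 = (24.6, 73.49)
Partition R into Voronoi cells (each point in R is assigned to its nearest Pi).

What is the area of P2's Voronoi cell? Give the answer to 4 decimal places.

1. box [0,88]×[0,83]: [(0, 0) (88, 0) (88, 83) (0, 83)]
2. ⊥bis P2·P0 via (35.895,42.77): [(0, 38.9816) (88, 48.2691) (88, 83) (0, 83)]  |A|=3464.9648
3. ⊥bis P2·P1 via (55.19,74.005): [(0, 38.9816) (50.0654, 44.2655) (56.74, 83) (0, 83)]  |A|=2200.7946
4. ⊥bis P2·P3 via (19.54,69.09): [(37.8832, 42.9798) (50.0654, 44.2655) (56.74, 83) (9.7678, 83)]  |A|=1171.562
5. ⊥bis P2·P4 via (21.735,62.74): [(26.108, 59.7409) (48.8586, 44.1382) (50.0654, 44.2655) (56.74, 83) (9.7678, 83)]  |A|=1072.7629
6. ⊥bis P2·P5 via (41.31,78.29): [(26.108, 59.7409) (42.3506, 48.6015) (41.1449, 83) (9.7678, 83)]  |A|=637.5462
7. ⊥bis P2·P6 via (21.615,72.495): [(29.3913, 57.4891) (42.3506, 48.6015) (41.1449, 83) (16.1711, 83)]  |A|=536.083
8. ⊥bis P2·P7 via (18.27,47.37): [(29.3913, 57.4891) (42.3506, 48.6015) (41.1449, 83) (16.1711, 83)]  |A|=536.083
9. ⊥bis P2·P8 via (28.39,75.73): [(42.2199, 52.3304) (41.1449, 83) (24.0932, 83)]  |A|=261.4847
10. canonical 3-gon: [(42.2199, 52.3304) (41.1449, 83) (24.0932, 83)]
11. shoelace: 261.4847

Area of P2's cell: 261.4847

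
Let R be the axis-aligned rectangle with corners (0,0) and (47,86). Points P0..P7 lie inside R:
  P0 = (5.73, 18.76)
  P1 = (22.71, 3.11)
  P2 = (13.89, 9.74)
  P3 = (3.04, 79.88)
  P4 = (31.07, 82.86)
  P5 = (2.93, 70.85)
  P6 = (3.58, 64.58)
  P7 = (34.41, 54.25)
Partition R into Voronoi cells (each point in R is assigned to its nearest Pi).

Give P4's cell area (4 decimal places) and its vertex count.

Area of P4's cell: 503.5613 (6 vertices)

1. box [0,47]×[0,86]: [(0, 0) (47, 0) (47, 86) (0, 86)]
2. ⊥bis P4·P0 via (18.4,50.81): [(0, 58.0839) (47, 39.5039) (47, 86) (0, 86)]  |A|=1748.6882
3. ⊥bis P4·P1 via (26.89,42.985): [(0, 58.0839) (42.2733, 41.3724) (47, 40.8769) (47, 86) (0, 86)]  |A|=1745.4431
4. ⊥bis P4·P2 via (22.48,46.3): [(0, 58.0839) (40.5458, 42.0553) (44.4022, 41.1492) (47, 40.8769) (47, 86) (0, 86)]  |A|=1744.909
5. ⊥bis P4·P3 via (17.055,81.37): [(20.3875, 50.0243) (40.5458, 42.0553) (44.4022, 41.1492) (47, 40.8769) (47, 86) (16.5628, 86)]  |A|=1162.4104
6. ⊥bis P4·P5 via (17,76.855): [(17.7125, 75.1856) (30.0878, 46.1896) (40.5458, 42.0553) (44.4022, 41.1492) (47, 40.8769) (47, 86) (16.5628, 86)]  |A|=1045.5029
7. ⊥bis P4·P6 via (17.325,73.72): [(17.7125, 75.1856) (20.1532, 69.4668) (37.609, 43.2163) (40.5458, 42.0553) (44.4022, 41.1492) (47, 40.8769) (47, 86) (16.5628, 86)]  |A|=972.7359
8. ⊥bis P4·P7 via (32.74,68.555): [(17.7125, 75.1856) (20.1532, 69.4668) (21.6226, 67.2571) (47, 70.2197) (47, 86) (16.5628, 86)]  |A|=503.5613
9. canonical 6-gon: [(17.7125, 75.1856) (20.1532, 69.4668) (21.6226, 67.2571) (47, 70.2197) (47, 86) (16.5628, 86)]
10. shoelace: 503.5613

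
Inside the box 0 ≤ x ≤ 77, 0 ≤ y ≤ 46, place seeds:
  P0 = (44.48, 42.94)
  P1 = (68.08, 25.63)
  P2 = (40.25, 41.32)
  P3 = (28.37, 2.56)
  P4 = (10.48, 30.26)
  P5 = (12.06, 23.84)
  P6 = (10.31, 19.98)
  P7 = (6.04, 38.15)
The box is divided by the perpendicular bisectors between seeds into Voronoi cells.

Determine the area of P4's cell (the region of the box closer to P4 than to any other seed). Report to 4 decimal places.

1. box [0,77]×[0,46]: [(0, 0) (77, 0) (77, 46) (0, 46)]
2. ⊥bis P4·P0 via (27.48,36.6): [(0, 0) (41.1296, 0) (23.9744, 46) (0, 46)]  |A|=1497.392
3. ⊥bis P4·P1 via (39.28,27.945): [(0, 0) (37.0337, 0) (37.76, 9.0353) (23.9744, 46) (0, 46)]  |A|=1478.888
4. ⊥bis P4·P2 via (25.365,35.79): [(0, 0) (37.0337, 0) (37.3233, 3.6021) (21.5718, 46) (0, 46)]  |A|=1382.4353
5. ⊥bis P4·P3 via (19.425,16.41): [(0, 3.8644) (30.0222, 23.2542) (21.5718, 46) (0, 46)]  |A|=877.8367
6. ⊥bis P4·P5 via (11.27,27.05): [(0, 24.2764) (27.1593, 30.9604) (21.5718, 46) (0, 46)]  |A|=457.214
7. ⊥bis P4·P6 via (10.395,25.12): [(0, 25.2919) (3.8665, 25.228) (27.1593, 30.9604) (21.5718, 46) (0, 46)]  |A|=455.2508
8. ⊥bis P4·P7 via (8.26,34.205): [(0, 29.5568) (0, 25.2919) (3.8665, 25.228) (27.1593, 30.9604) (22.8943, 42.4403)]  |A|=228.6278
9. canonical 5-gon: [(0, 29.5568) (0, 25.2919) (3.8665, 25.228) (27.1593, 30.9604) (22.8943, 42.4403)]
10. shoelace: 228.6278

Area of P4's cell: 228.6278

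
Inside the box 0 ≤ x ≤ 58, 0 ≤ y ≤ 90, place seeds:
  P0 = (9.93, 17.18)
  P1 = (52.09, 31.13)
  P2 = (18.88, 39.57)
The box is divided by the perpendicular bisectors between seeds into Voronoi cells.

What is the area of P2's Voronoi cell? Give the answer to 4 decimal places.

1. box [0,58]×[0,90]: [(0, 0) (58, 0) (58, 90) (0, 90)]
2. ⊥bis P2·P0 via (14.405,28.375): [(0, 34.1331) (58, 10.9487) (58, 90) (0, 90)]  |A|=3912.6272
3. ⊥bis P2·P1 via (35.485,35.35): [(0, 34.1331) (31.9319, 21.369) (49.3738, 90) (0, 90)]  |A|=2586.2528
4. canonical 4-gon: [(0, 34.1331) (31.9319, 21.369) (49.3738, 90) (0, 90)]
5. shoelace: 2586.2528

Area of P2's cell: 2586.2528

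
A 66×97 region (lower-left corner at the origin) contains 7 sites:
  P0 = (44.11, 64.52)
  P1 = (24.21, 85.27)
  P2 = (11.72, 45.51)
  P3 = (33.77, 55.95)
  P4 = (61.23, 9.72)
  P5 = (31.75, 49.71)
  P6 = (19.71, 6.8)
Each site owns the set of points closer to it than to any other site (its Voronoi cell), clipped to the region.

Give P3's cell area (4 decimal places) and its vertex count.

1. box [0,66]×[0,97]: [(0, 0) (66, 0) (66, 97) (0, 97)]
2. ⊥bis P3·P0 via (38.94,60.235): [(0, 0) (66, 0) (66, 27.5862) (8.4684, 97) (0, 97)]  |A|=4405.2569
3. ⊥bis P3·P1 via (28.99,70.61): [(0, 61.1576) (0, 0) (66, 0) (66, 27.5862) (30.0536, 70.9568)]  |A|=3756.3883
4. ⊥bis P3·P2 via (22.745,50.73): [(15.4264, 66.1875) (46.7641, 0) (66, 0) (66, 27.5862) (30.0536, 70.9568)]  |A|=1737.0698
5. ⊥bis P3·P4 via (47.5,32.835): [(15.4264, 66.1875) (34.7917, 25.2865) (56.9817, 38.467) (30.0536, 70.9568)]  |A|=883.2517
6. ⊥bis P3·P5 via (32.76,52.83): [(15.4264, 66.1875) (19.7579, 57.039) (49.5941, 47.3805) (30.0536, 70.9568)]  |A|=334.5844
7. ⊥bis P3·P6 via (26.74,31.375): [(15.4264, 66.1875) (19.7579, 57.039) (49.5941, 47.3805) (30.0536, 70.9568)]  |A|=334.5844
8. canonical 4-gon: [(15.4264, 66.1875) (19.7579, 57.039) (49.5941, 47.3805) (30.0536, 70.9568)]
9. shoelace: 334.5844

Area of P3's cell: 334.5844 (4 vertices)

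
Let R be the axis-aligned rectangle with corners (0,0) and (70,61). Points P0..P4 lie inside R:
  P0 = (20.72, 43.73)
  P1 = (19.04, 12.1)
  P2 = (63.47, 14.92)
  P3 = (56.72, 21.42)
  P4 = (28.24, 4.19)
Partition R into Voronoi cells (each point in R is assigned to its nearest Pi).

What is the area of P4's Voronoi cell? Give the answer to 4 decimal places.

Area of P4's cell: 381.5810

1. box [0,70]×[0,61]: [(0, 0) (70, 0) (70, 61) (0, 61)]
2. ⊥bis P4·P0 via (24.48,23.96): [(0, 19.3042) (0, 0) (70, 0) (70, 32.6173)]  |A|=1817.2538
3. ⊥bis P4·P1 via (23.64,8.145): [(39.7314, 26.8606) (16.6371, 0) (70, 0) (70, 32.6173)]  |A|=1210.3215
4. ⊥bis P4·P2 via (45.855,9.555): [(40.5375, 27.0139) (39.7314, 26.8606) (16.6371, 0) (48.7652, 0)]  |A|=443.0099
5. ⊥bis P4·P3 via (42.48,12.805): [(47.2833, 4.8655) (36.3534, 22.9318) (16.6371, 0) (48.7652, 0)]  |A|=381.581
6. canonical 4-gon: [(47.2833, 4.8655) (36.3534, 22.9318) (16.6371, 0) (48.7652, 0)]
7. shoelace: 381.581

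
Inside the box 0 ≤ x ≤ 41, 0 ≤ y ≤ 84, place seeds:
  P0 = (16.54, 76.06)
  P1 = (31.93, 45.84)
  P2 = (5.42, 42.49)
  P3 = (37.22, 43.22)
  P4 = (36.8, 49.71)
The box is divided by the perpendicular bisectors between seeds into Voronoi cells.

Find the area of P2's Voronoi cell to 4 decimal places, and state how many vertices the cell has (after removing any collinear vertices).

Area of P2's cell: 1211.5319 (5 vertices)

1. box [0,41]×[0,84]: [(0, 0) (41, 0) (41, 84) (0, 84)]
2. ⊥bis P2·P0 via (10.98,59.275): [(0, 62.9121) (0, 0) (41, 0) (41, 49.3309)]  |A|=2300.9822
3. ⊥bis P2·P1 via (18.675,44.165): [(17.0183, 57.2748) (0, 62.9121) (0, 0) (24.256, 0)]  |A|=1229.9594
4. ⊥bis P2·P3 via (21.32,42.855): [(21.8704, 18.8784) (17.0183, 57.2748) (0, 62.9121) (0, 0) (22.3038, 0)]  |A|=1211.5319
5. ⊥bis P2·P4 via (21.11,46.1): [(21.8704, 18.8784) (17.0183, 57.2748) (0, 62.9121) (0, 0) (22.3038, 0)]  |A|=1211.5319
6. canonical 5-gon: [(21.8704, 18.8784) (17.0183, 57.2748) (0, 62.9121) (0, 0) (22.3038, 0)]
7. shoelace: 1211.5319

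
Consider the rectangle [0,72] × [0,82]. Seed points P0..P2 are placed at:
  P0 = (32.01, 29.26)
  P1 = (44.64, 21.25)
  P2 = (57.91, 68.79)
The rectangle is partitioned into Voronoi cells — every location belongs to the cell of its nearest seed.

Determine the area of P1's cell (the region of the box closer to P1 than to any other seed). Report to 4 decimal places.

1. box [0,72]×[0,82]: [(0, 0) (72, 0) (72, 82) (0, 82)]
2. ⊥bis P1·P0 via (38.325,25.255): [(22.3082, 0) (72, 0) (72, 78.353)]  |A|=1946.7528
3. ⊥bis P1·P2 via (51.275,45.02): [(50.9225, 45.1184) (22.3082, 0) (72, 0) (72, 39.235)]  |A|=1534.4964
4. canonical 4-gon: [(50.9225, 45.1184) (22.3082, 0) (72, 0) (72, 39.235)]
5. shoelace: 1534.4964

Area of P1's cell: 1534.4964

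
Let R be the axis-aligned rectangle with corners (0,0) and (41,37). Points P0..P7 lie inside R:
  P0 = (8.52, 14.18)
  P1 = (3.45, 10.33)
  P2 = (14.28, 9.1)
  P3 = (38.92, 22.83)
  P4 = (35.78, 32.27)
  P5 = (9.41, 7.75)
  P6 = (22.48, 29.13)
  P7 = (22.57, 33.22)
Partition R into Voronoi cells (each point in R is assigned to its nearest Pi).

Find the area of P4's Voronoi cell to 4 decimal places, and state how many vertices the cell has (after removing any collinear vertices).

1. box [0,41]×[0,37]: [(0, 0) (41, 0) (41, 37) (0, 37)]
2. ⊥bis P4·P0 via (22.15,23.225): [(37.5623, 0) (41, 0) (41, 37) (13.0088, 37)]  |A|=581.4344
3. ⊥bis P4·P1 via (19.615,21.3): [(37.5623, 0) (41, 0) (41, 37) (13.0088, 37)]  |A|=581.4344
4. ⊥bis P4·P2 via (25.03,20.685): [(21.9213, 23.5696) (41, 5.8661) (41, 37) (13.0088, 37)]  |A|=484.9638
5. ⊥bis P4·P3 via (37.35,27.55): [(21.9213, 23.5696) (22.8349, 22.7219) (41, 28.7641) (41, 37) (13.0088, 37)]  |A|=276.9912
6. ⊥bis P4·P5 via (22.595,20.01): [(21.9213, 23.5696) (22.8349, 22.7219) (41, 28.7641) (41, 37) (13.0088, 37)]  |A|=276.9912
7. ⊥bis P4·P6 via (29.13,30.7): [(30.4181, 25.2442) (41, 28.7641) (41, 37) (27.6426, 37)]  |A|=122.089
8. ⊥bis P4·P7 via (29.175,32.745): [(29.0518, 31.0314) (30.4181, 25.2442) (41, 28.7641) (41, 37) (29.481, 37)]  |A|=116.6027
9. canonical 5-gon: [(29.0518, 31.0314) (30.4181, 25.2442) (41, 28.7641) (41, 37) (29.481, 37)]
10. shoelace: 116.6027

Area of P4's cell: 116.6027 (5 vertices)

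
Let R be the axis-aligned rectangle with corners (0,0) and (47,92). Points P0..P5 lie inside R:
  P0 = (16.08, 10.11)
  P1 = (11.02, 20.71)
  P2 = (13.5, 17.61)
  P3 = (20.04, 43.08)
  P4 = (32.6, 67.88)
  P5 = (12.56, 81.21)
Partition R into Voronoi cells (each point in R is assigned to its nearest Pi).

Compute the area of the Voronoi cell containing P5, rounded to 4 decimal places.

Area of P5's cell: 749.9420

1. box [0,47]×[0,92]: [(0, 0) (47, 0) (47, 92) (0, 92)]
2. ⊥bis P5·P0 via (14.32,45.66): [(0, 44.951) (47, 47.2779) (47, 92) (0, 92)]  |A|=2156.6194
3. ⊥bis P5·P1 via (11.79,50.96): [(0, 51.2601) (47, 50.0637) (47, 92) (0, 92)]  |A|=1942.8894
4. ⊥bis P5·P2 via (13.03,49.41): [(0, 51.2601) (47, 50.0637) (47, 92) (0, 92)]  |A|=1942.8894
5. ⊥bis P5·P3 via (16.3,62.145): [(0, 58.9474) (47, 68.1674) (47, 92) (0, 92)]  |A|=1336.8007
6. ⊥bis P5·P4 via (22.58,74.545): [(0, 58.9474) (14.0365, 61.701) (34.1905, 92) (0, 92)]  |A|=749.942
7. canonical 4-gon: [(0, 58.9474) (14.0365, 61.701) (34.1905, 92) (0, 92)]
8. shoelace: 749.942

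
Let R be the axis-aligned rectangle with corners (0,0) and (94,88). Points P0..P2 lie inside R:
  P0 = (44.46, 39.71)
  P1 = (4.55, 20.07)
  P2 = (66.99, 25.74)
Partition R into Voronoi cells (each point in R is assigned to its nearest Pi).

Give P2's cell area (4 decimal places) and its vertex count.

1. box [0,94]×[0,88]: [(0, 0) (94, 0) (94, 88) (0, 88)]
2. ⊥bis P2·P0 via (55.725,32.725): [(35.4335, 0) (94, 0) (94, 88) (89.9989, 88)]  |A|=2752.9743
3. ⊥bis P2·P1 via (35.77,22.905): [(37.5413, 3.3993) (37.8499, 0) (94, 0) (94, 88) (89.9989, 88)]  |A|=2748.8672
4. canonical 5-gon: [(37.5413, 3.3993) (37.8499, 0) (94, 0) (94, 88) (89.9989, 88)]
5. shoelace: 2748.8672

Area of P2's cell: 2748.8672 (5 vertices)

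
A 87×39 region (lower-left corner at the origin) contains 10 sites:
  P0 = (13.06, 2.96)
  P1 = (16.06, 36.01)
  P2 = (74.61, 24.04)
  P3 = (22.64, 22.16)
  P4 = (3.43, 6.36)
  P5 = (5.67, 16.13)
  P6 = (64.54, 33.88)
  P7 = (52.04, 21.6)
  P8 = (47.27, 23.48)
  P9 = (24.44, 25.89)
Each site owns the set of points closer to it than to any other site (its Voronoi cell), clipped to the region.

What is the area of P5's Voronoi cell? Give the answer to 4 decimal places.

1. box [0,87]×[0,39]: [(0, 0) (87, 0) (87, 39) (0, 39)]
2. ⊥bis P5·P0 via (9.365,9.545): [(0, 4.2901) (61.8579, 39) (0, 39)]  |A|=1073.5411
3. ⊥bis P5·P1 via (10.865,26.07): [(0, 31.7484) (0, 4.2901) (25.3362, 18.5068)]  |A|=347.8454
4. ⊥bis P5·P2 via (40.14,20.085): [(0, 31.7484) (0, 4.2901) (25.3362, 18.5068)]  |A|=347.8454
5. ⊥bis P5·P3 via (14.155,19.145): [(11.8835, 25.5377) (0, 31.7484) (0, 4.2901) (16.2028, 13.3819)]  |A|=281.2651
6. ⊥bis P5·P4 via (4.55,11.245): [(11.8835, 25.5377) (0, 31.7484) (0, 12.2882) (10.1191, 9.9682) (16.2028, 13.3819)]  |A|=240.7982
7. ⊥bis P5·P6 via (35.105,25.005): [(11.8835, 25.5377) (0, 31.7484) (0, 12.2882) (10.1191, 9.9682) (16.2028, 13.3819)]  |A|=240.7982
8. ⊥bis P5·P7 via (28.855,18.865): [(11.8835, 25.5377) (0, 31.7484) (0, 12.2882) (10.1191, 9.9682) (16.2028, 13.3819)]  |A|=240.7982
9. ⊥bis P5·P8 via (26.47,19.805): [(11.8835, 25.5377) (0, 31.7484) (0, 12.2882) (10.1191, 9.9682) (16.2028, 13.3819)]  |A|=240.7982
10. ⊥bis P5·P9 via (15.055,21.01): [(11.8835, 25.5377) (0, 31.7484) (0, 12.2882) (10.1191, 9.9682) (16.2028, 13.3819)]  |A|=240.7982
11. canonical 5-gon: [(11.8835, 25.5377) (0, 31.7484) (0, 12.2882) (10.1191, 9.9682) (16.2028, 13.3819)]
12. shoelace: 240.7982

Area of P5's cell: 240.7982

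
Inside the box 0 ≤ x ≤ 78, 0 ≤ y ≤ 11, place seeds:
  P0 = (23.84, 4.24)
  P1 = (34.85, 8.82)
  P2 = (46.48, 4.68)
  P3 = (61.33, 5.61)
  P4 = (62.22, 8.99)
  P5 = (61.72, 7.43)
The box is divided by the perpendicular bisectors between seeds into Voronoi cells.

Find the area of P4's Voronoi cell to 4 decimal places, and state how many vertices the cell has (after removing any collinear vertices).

1. box [0,78]×[0,11]: [(0, 0) (78, 0) (78, 11) (0, 11)]
2. ⊥bis P4·P0 via (43.03,6.615): [(43.8487, 0) (78, 0) (78, 11) (42.4873, 11)]  |A|=383.1521
3. ⊥bis P4·P1 via (48.535,8.905): [(48.5903, 0) (78, 0) (78, 11) (48.522, 11)]  |A|=323.8824
4. ⊥bis P4·P2 via (54.35,6.835): [(56.2216, 0) (78, 0) (78, 11) (53.2095, 11)]  |A|=256.1289
5. ⊥bis P4·P3 via (61.775,7.3): [(53.6358, 9.4432) (78, 3.0277) (78, 11) (53.2095, 11)]  |A|=116.4163
6. ⊥bis P4·P5 via (61.97,8.21): [(78, 3.0722) (78, 11) (53.2652, 11)]  |A|=98.0465
7. canonical 3-gon: [(78, 3.0722) (78, 11) (53.2652, 11)]
8. shoelace: 98.0465

Area of P4's cell: 98.0465 (3 vertices)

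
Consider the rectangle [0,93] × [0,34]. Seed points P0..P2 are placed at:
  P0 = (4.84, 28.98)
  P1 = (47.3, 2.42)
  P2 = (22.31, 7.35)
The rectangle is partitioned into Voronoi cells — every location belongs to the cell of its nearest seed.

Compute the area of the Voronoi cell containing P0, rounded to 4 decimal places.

1. box [0,93]×[0,34]: [(0, 0) (93, 0) (93, 34) (0, 34)]
2. ⊥bis P0·P1 via (26.07,15.7): [(0, 0) (16.2492, 0) (37.5172, 34) (0, 34)]  |A|=914.0284
3. ⊥bis P0·P2 via (13.575,18.165): [(0, 7.2008) (33.1807, 34) (0, 34)]  |A|=444.6074
4. canonical 3-gon: [(0, 7.2008) (33.1807, 34) (0, 34)]
5. shoelace: 444.6074

Area of P0's cell: 444.6074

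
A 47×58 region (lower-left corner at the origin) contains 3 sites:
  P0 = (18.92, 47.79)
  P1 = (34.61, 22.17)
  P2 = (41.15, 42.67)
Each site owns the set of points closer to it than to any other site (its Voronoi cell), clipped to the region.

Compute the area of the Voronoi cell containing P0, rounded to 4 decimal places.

Area of P0's cell: 917.1468

1. box [0,47]×[0,58]: [(0, 0) (47, 0) (47, 58) (0, 58)]
2. ⊥bis P0·P1 via (26.765,34.98): [(0, 18.5888) (47, 47.3722) (47, 58) (0, 58)]  |A|=1175.9177
3. ⊥bis P0·P2 via (30.035,45.23): [(0, 18.5888) (27.8235, 35.6283) (32.9762, 58) (0, 58)]  |A|=917.1468
4. canonical 4-gon: [(0, 18.5888) (27.8235, 35.6283) (32.9762, 58) (0, 58)]
5. shoelace: 917.1468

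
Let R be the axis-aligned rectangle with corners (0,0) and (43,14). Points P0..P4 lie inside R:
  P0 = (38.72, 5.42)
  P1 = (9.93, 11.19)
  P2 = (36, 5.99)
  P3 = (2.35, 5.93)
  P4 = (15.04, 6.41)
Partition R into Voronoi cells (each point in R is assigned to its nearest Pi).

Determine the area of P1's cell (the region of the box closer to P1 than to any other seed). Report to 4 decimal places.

1. box [0,43]×[0,14]: [(0, 0) (43, 0) (43, 14) (0, 14)]
2. ⊥bis P1·P0 via (24.325,8.305): [(0, 0) (22.6605, 0) (25.4664, 14) (0, 14)]  |A|=336.8884
3. ⊥bis P1·P2 via (22.965,8.59): [(0, 0) (21.2516, 0) (24.0441, 14) (0, 14)]  |A|=317.07
4. ⊥bis P1·P3 via (6.14,8.56): [(12.0801, 0) (21.2516, 0) (24.0441, 14) (2.365, 14)]  |A|=215.9545
5. ⊥bis P1·P4 via (12.485,8.8): [(8.7467, 4.8036) (17.3492, 14) (2.365, 14)]  |A|=68.9002
6. canonical 3-gon: [(8.7467, 4.8036) (17.3492, 14) (2.365, 14)]
7. shoelace: 68.9002

Area of P1's cell: 68.9002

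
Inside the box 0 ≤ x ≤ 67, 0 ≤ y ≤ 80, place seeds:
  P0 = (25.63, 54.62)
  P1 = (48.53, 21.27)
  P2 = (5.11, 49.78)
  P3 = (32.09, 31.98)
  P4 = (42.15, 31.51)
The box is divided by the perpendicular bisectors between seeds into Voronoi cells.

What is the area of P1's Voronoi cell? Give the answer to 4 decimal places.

1. box [0,67]×[0,80]: [(0, 0) (67, 0) (67, 80) (0, 80)]
2. ⊥bis P1·P0 via (37.08,37.945): [(0, 12.4838) (0, 0) (67, 0) (67, 58.4898)]  |A|=2377.6135
3. ⊥bis P1·P2 via (26.82,35.525): [(21.2897, 27.1025) (3.4939, 0) (67, 0) (67, 58.4898)]  |A|=2197.3786
4. ⊥bis P1·P3 via (40.31,26.625): [(56.2678, 51.1204) (22.9649, 0) (67, 0) (67, 58.4898)]  |A|=1439.4093
5. ⊥bis P1·P4 via (45.34,26.39): [(36.6159, 20.9545) (22.9649, 0) (67, 0) (67, 39.8852)]  |A|=1067.3045
6. canonical 4-gon: [(36.6159, 20.9545) (22.9649, 0) (67, 0) (67, 39.8852)]
7. shoelace: 1067.3045

Area of P1's cell: 1067.3045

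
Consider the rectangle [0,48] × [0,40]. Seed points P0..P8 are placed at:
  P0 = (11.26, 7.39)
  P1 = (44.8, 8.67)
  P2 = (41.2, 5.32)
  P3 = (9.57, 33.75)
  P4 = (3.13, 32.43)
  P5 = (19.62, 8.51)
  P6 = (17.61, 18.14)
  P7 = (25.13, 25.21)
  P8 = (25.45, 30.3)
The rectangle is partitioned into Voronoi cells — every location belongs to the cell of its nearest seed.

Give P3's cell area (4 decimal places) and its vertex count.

Area of P3's cell: 165.0738 (5 vertices)

1. box [0,48]×[0,40]: [(0, 0) (48, 0) (48, 40) (0, 40)]
2. ⊥bis P3·P0 via (10.415,20.57): [(0, 19.9023) (48, 22.9797) (48, 40) (0, 40)]  |A|=890.8337
3. ⊥bis P3·P1 via (27.185,21.21): [(0, 19.9023) (27.5096, 21.666) (40.5615, 40) (0, 40)]  |A|=648.2679
4. ⊥bis P3·P2 via (25.385,19.535): [(0, 19.9023) (27.2876, 21.6517) (28.3064, 22.7852) (40.5615, 40) (0, 40)]  |A|=648.1493
5. ⊥bis P3·P4 via (6.35,33.09): [(8.9357, 20.4752) (27.2876, 21.6517) (28.3064, 22.7852) (40.5615, 40) (4.9337, 40)]  |A|=510.1916
6. ⊥bis P3·P5 via (14.595,21.13): [(8.9357, 20.4752) (13.7209, 20.7819) (32.0861, 28.0945) (40.5615, 40) (4.9337, 40)]  |A|=468.0122
7. ⊥bis P3·P6 via (13.59,25.945): [(8.366, 23.2544) (40.378, 39.7423) (40.5615, 40) (4.9337, 40)]  |A|=300.9178
8. ⊥bis P3·P7 via (17.35,29.48): [(8.366, 23.2544) (16.127, 27.2517) (23.1238, 40) (4.9337, 40)]  |A|=187.7885
9. ⊥bis P3·P8 via (17.51,32.025): [(8.366, 23.2544) (16.127, 27.2517) (16.6997, 28.2951) (19.2426, 40) (4.9337, 40)]  |A|=165.0738
10. canonical 5-gon: [(8.366, 23.2544) (16.127, 27.2517) (16.6997, 28.2951) (19.2426, 40) (4.9337, 40)]
11. shoelace: 165.0738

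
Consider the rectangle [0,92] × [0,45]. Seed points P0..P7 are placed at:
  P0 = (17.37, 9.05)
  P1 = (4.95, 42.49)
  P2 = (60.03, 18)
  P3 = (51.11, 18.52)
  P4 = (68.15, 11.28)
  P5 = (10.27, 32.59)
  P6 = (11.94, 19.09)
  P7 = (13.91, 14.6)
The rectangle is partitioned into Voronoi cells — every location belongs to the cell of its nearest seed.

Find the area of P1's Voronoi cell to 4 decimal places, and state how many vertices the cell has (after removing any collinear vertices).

Area of P1's cell: 124.1119 (3 vertices)

1. box [0,92]×[0,45]: [(0, 0) (92, 0) (92, 45) (0, 45)]
2. ⊥bis P1·P0 via (11.16,25.77): [(0, 21.625) (62.9355, 45) (0, 45)]  |A|=735.5567
3. ⊥bis P1·P2 via (32.49,30.245): [(0, 21.625) (34.3259, 34.3741) (39.0505, 45) (0, 45)]  |A|=608.6566
4. ⊥bis P1·P3 via (28.03,30.505): [(0, 21.625) (29.0148, 32.4015) (35.557, 45) (0, 45)]  |A|=563.0925
5. ⊥bis P1·P4 via (36.55,26.885): [(0, 21.625) (29.0148, 32.4015) (35.557, 45) (0, 45)]  |A|=563.0925
6. ⊥bis P1·P5 via (7.61,37.54): [(0, 33.4506) (21.4923, 45) (0, 45)]  |A|=124.1119
7. ⊥bis P1·P6 via (8.445,30.79): [(0, 33.4506) (21.4923, 45) (0, 45)]  |A|=124.1119
8. ⊥bis P1·P7 via (9.43,28.545): [(0, 33.4506) (21.4923, 45) (0, 45)]  |A|=124.1119
9. canonical 3-gon: [(0, 33.4506) (21.4923, 45) (0, 45)]
10. shoelace: 124.1119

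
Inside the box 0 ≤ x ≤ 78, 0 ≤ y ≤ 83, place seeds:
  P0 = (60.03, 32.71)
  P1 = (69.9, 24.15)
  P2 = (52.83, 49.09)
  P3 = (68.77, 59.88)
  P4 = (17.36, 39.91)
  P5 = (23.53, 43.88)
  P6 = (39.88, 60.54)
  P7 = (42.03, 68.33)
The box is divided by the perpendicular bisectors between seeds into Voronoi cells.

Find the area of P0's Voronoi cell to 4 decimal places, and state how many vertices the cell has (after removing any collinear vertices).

Area of P0's cell: 870.1271 (6 vertices)

1. box [0,78]×[0,83]: [(0, 0) (78, 0) (78, 83) (0, 83)]
2. ⊥bis P0·P1 via (64.965,28.43): [(0, 0) (40.3084, 0) (78, 43.4598) (78, 83) (0, 83)]  |A|=5654.9642
3. ⊥bis P0·P2 via (56.43,40.9): [(0, 16.0956) (0, 0) (40.3084, 0) (78, 43.4598) (78, 50.3813)]  |A|=1773.5642
4. ⊥bis P0·P3 via (64.4,46.295): [(66.885, 45.4956) (0, 16.0956) (0, 0) (40.3084, 0) (76.956, 42.256)]  |A|=1727.3452
5. ⊥bis P0·P4 via (38.695,36.31): [(66.885, 45.4956) (38.1108, 32.8476) (32.5682, 0) (40.3084, 0) (76.956, 42.256)]  |A|=885.7445
6. ⊥bis P0·P5 via (41.78,38.295): [(66.885, 45.4956) (40.4241, 33.8645) (35.65, 18.2641) (32.5682, 0) (40.3084, 0) (76.956, 42.256)]  |A|=870.1271
7. ⊥bis P0·P6 via (49.955,46.625): [(66.885, 45.4956) (40.4241, 33.8645) (35.65, 18.2641) (32.5682, 0) (40.3084, 0) (76.956, 42.256)]  |A|=870.1271
8. ⊥bis P0·P7 via (51.03,50.52): [(66.885, 45.4956) (40.4241, 33.8645) (35.65, 18.2641) (32.5682, 0) (40.3084, 0) (76.956, 42.256)]  |A|=870.1271
9. canonical 6-gon: [(66.885, 45.4956) (40.4241, 33.8645) (35.65, 18.2641) (32.5682, 0) (40.3084, 0) (76.956, 42.256)]
10. shoelace: 870.1271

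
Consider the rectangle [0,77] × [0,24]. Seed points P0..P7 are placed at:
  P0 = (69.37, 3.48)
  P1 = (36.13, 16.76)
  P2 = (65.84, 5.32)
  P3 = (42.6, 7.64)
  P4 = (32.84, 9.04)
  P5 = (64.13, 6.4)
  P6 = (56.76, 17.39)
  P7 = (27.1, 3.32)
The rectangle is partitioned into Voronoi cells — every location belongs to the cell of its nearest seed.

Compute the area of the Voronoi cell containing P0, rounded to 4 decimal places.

1. box [0,77]×[0,24]: [(0, 0) (77, 0) (77, 24) (0, 24)]
2. ⊥bis P0·P1 via (52.75,10.12): [(48.7069, 0) (77, 0) (77, 24) (58.2953, 24)]  |A|=563.9737
3. ⊥bis P0·P2 via (67.605,4.4): [(65.3115, 0) (77, 0) (77, 22.4241)]  |A|=131.0519
4. ⊥bis P0·P3 via (55.985,5.56): [(65.3115, 0) (77, 0) (77, 22.4241)]  |A|=131.0519
5. ⊥bis P0·P4 via (51.105,6.26): [(65.3115, 0) (77, 0) (77, 22.4241)]  |A|=131.0519
6. ⊥bis P0·P5 via (66.75,4.94): [(65.3115, 0) (77, 0) (77, 22.4241)]  |A|=131.0519
7. ⊥bis P0·P6 via (63.065,10.435): [(65.3115, 0) (77, 0) (77, 22.4241)]  |A|=131.0519
8. ⊥bis P0·P7 via (48.235,3.4): [(65.3115, 0) (77, 0) (77, 22.4241)]  |A|=131.0519
9. canonical 3-gon: [(65.3115, 0) (77, 0) (77, 22.4241)]
10. shoelace: 131.0519

Area of P0's cell: 131.0519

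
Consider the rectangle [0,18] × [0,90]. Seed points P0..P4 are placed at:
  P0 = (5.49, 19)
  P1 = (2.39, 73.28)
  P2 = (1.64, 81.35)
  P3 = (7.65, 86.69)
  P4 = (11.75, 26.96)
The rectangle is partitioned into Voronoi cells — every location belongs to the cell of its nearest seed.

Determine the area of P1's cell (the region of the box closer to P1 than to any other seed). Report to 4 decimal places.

1. box [0,18]×[0,90]: [(0, 0) (18, 0) (18, 90) (0, 90)]
2. ⊥bis P1·P0 via (3.94,46.14): [(0, 45.915) (18, 46.943) (18, 90) (0, 90)]  |A|=784.2783
3. ⊥bis P1·P2 via (2.015,77.315): [(0, 77.1277) (0, 45.915) (18, 46.943) (18, 78.8006)]  |A|=567.6332
4. ⊥bis P1·P3 via (5.02,79.985): [(9.9475, 78.0522) (0, 77.1277) (0, 45.915) (18, 46.943) (18, 74.8937)]  |A|=551.9029
5. ⊥bis P1·P4 via (7.07,50.12): [(9.9475, 78.0522) (0, 77.1277) (0, 48.6913) (18, 52.3287) (18, 74.8937)]  |A|=478.4446
6. canonical 5-gon: [(9.9475, 78.0522) (0, 77.1277) (0, 48.6913) (18, 52.3287) (18, 74.8937)]
7. shoelace: 478.4446

Area of P1's cell: 478.4446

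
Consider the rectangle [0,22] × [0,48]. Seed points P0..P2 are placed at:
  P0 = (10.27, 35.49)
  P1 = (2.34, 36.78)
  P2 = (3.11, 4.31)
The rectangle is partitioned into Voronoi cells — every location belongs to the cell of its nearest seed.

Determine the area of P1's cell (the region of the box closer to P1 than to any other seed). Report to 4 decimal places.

1. box [0,22]×[0,48]: [(0, 0) (22, 0) (22, 48) (0, 48)]
2. ⊥bis P1·P0 via (6.305,36.135): [(0, 0) (0.4268, 0) (8.2351, 48) (0, 48)]  |A|=207.886
3. ⊥bis P1·P2 via (2.725,20.545): [(0, 20.4804) (3.773, 20.5699) (8.2351, 48) (0, 48)]  |A|=164.8606
4. canonical 4-gon: [(0, 20.4804) (3.773, 20.5699) (8.2351, 48) (0, 48)]
5. shoelace: 164.8606

Area of P1's cell: 164.8606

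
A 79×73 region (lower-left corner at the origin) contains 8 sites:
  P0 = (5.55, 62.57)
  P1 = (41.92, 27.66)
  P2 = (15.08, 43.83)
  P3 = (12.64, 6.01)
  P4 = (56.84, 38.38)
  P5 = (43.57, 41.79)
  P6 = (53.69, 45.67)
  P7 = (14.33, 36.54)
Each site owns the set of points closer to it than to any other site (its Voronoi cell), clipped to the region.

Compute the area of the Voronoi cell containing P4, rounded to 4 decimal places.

1. box [0,79]×[0,73]: [(0, 0) (79, 0) (79, 73) (0, 73)]
2. ⊥bis P4·P0 via (31.195,50.475): [(7.3894, 0) (79, 0) (79, 73) (41.8185, 73)]  |A|=3970.9121
3. ⊥bis P4·P1 via (49.38,33.02): [(33.4315, 55.217) (73.1048, 0) (79, 0) (79, 73) (41.8185, 73)]  |A|=2156.607
4. ⊥bis P4·P2 via (35.96,41.105): [(39.4737, 68.0283) (37.1299, 50.0695) (73.1048, 0) (79, 0) (79, 73) (41.8185, 73)]  |A|=2117.3649
5. ⊥bis P4·P3 via (34.74,22.195): [(39.4737, 68.0283) (37.1299, 50.0695) (73.1048, 0) (79, 0) (79, 73) (41.8185, 73)]  |A|=2117.3649
6. ⊥bis P4·P5 via (50.205,40.085): [(48.6504, 34.0354) (73.1048, 0) (79, 0) (79, 73) (58.6632, 73)]  |A|=1604.2894
7. ⊥bis P4·P6 via (55.265,42.025): [(50.1338, 39.8078) (48.6504, 34.0354) (73.1048, 0) (79, 0) (79, 52.2809)]  |A|=967.7359
8. ⊥bis P4·P7 via (35.585,37.46): [(50.1338, 39.8078) (48.6504, 34.0354) (73.1048, 0) (79, 0) (79, 52.2809)]  |A|=967.7359
9. canonical 5-gon: [(50.1338, 39.8078) (48.6504, 34.0354) (73.1048, 0) (79, 0) (79, 52.2809)]
10. shoelace: 967.7359

Area of P4's cell: 967.7359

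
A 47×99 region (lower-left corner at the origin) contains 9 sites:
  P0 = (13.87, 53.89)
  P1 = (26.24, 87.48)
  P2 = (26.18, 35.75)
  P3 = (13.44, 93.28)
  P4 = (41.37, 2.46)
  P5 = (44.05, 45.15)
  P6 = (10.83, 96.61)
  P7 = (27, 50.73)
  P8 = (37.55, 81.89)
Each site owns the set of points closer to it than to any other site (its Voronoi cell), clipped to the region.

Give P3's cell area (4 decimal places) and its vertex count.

1. box [0,47]×[0,99]: [(0, 0) (47, 0) (47, 99) (0, 99)]
2. ⊥bis P3·P0 via (13.655,73.585): [(0, 73.4359) (47, 73.949) (47, 99) (0, 99)]  |A|=1189.4538
3. ⊥bis P3·P1 via (19.84,90.38): [(0, 73.4359) (12.2227, 73.5694) (23.7459, 99) (0, 99)]  |A|=458.1678
4. ⊥bis P3·P2 via (19.81,64.515): [(0, 73.4359) (12.2227, 73.5694) (23.7459, 99) (0, 99)]  |A|=458.1678
5. ⊥bis P3·P4 via (27.405,47.87): [(0, 73.4359) (12.2227, 73.5694) (23.7459, 99) (0, 99)]  |A|=458.1678
6. ⊥bis P3·P5 via (28.745,69.215): [(0, 73.4359) (12.2227, 73.5694) (23.7459, 99) (0, 99)]  |A|=458.1678
7. ⊥bis P3·P6 via (12.135,94.945): [(0, 85.4338) (0, 73.4359) (12.2227, 73.5694) (23.7459, 99) (17.3086, 99)]  |A|=340.7616
8. ⊥bis P3·P7 via (20.22,72.005): [(0, 85.4338) (0, 73.4359) (12.2227, 73.5694) (23.7459, 99) (17.3086, 99)]  |A|=340.7616
9. ⊥bis P3·P8 via (25.495,87.585): [(0, 85.4338) (0, 73.4359) (12.2227, 73.5694) (23.7459, 99) (17.3086, 99)]  |A|=340.7616
10. canonical 5-gon: [(0, 85.4338) (0, 73.4359) (12.2227, 73.5694) (23.7459, 99) (17.3086, 99)]
11. shoelace: 340.7616

Area of P3's cell: 340.7616 (5 vertices)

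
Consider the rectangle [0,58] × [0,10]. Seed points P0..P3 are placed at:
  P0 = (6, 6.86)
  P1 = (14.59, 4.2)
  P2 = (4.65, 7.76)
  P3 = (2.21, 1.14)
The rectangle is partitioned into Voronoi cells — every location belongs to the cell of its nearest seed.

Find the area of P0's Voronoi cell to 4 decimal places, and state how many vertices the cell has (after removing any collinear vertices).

1. box [0,58]×[0,10]: [(0, 0) (58, 0) (58, 10) (0, 10)]
2. ⊥bis P0·P1 via (10.295,5.53): [(0, 0) (8.5826, 0) (11.6792, 10) (0, 10)]  |A|=101.3088
3. ⊥bis P0·P2 via (5.325,7.31): [(0.4517, 0) (8.5826, 0) (11.6792, 10) (7.1183, 10)]  |A|=63.4588
4. ⊥bis P0·P3 via (4.105,4): [(3.4206, 4.4535) (8.848, 0.8573) (11.6792, 10) (7.1183, 10)]  |A|=42.5496
5. canonical 4-gon: [(3.4206, 4.4535) (8.848, 0.8573) (11.6792, 10) (7.1183, 10)]
6. shoelace: 42.5496

Area of P0's cell: 42.5496 (4 vertices)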